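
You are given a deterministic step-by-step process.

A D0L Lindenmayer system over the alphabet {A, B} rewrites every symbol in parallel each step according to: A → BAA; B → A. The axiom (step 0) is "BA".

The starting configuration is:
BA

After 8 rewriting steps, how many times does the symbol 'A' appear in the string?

t=0: BA
t=1: ABAA
t=2: BAAABAABAA
t=3: ABAABAABAAABAABAAABAABAA
t=4: BAAABAABAAABAABAAABAABAABAAABAABAAABAABAABAAABAABAAABAABAA
t=5: ABAABAABAAABAABAAABAABAABAAABAABAAABAABAABAAABAABAAABAABAA…BAAABAABAAABAABAAABAABAABAAABAABAAABAABAABAAABAABAAABAABAA  (len 140)
t=6: BAAABAABAAABAABAAABAABAABAAABAABAAABAABAABAAABAABAAABAABAA…BAAABAABAAABAABAAABAABAABAAABAABAAABAABAABAAABAABAAABAABAA  (len 338)
t=7: ABAABAABAAABAABAAABAABAABAAABAABAAABAABAABAAABAABAAABAABAA…BAAABAABAAABAABAAABAABAABAAABAABAAABAABAABAAABAABAAABAABAA  (len 816)
t=8: BAAABAABAAABAABAAABAABAABAAABAABAAABAABAABAAABAABAAABAABAA…BAAABAABAAABAABAAABAABAABAAABAABAAABAABAABAAABAABAAABAABAA  (len 1970)

1393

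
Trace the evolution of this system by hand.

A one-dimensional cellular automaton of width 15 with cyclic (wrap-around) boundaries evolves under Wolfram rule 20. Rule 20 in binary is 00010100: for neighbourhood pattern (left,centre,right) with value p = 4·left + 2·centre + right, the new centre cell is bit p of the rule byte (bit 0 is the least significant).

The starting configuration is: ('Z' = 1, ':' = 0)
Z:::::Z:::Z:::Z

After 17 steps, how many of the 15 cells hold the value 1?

k=0  Z:::::Z:::Z:::Z
k=1  :Z::::ZZ::ZZ:::
k=2  :ZZ:::::Z:::Z::
k=3  :::Z::::ZZ::ZZ:
k=4  :::ZZ:::::Z:::Z
k=5  Z::::Z::::ZZ::Z
k=6  :Z:::ZZ:::::Z::
k=7  :ZZ::::Z::::ZZ:
k=8  :::Z:::ZZ:::::Z
k=9  Z::ZZ::::Z::::Z
k=10  :Z:::Z:::ZZ::::
k=11  :ZZ::ZZ::::Z:::
k=12  :::Z:::Z:::ZZ::
k=13  :::ZZ::ZZ::::Z:
k=14  :::::Z:::Z:::ZZ
k=15  Z::::ZZ::ZZ::::
k=16  ZZ:::::Z:::Z:::
k=17  ::Z::::ZZ::ZZ::

5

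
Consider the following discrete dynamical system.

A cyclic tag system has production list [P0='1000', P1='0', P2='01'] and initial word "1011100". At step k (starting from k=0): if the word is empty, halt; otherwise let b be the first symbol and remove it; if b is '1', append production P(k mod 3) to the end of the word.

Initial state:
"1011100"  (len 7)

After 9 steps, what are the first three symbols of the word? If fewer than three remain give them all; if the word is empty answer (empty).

0) "1011100"  (len 7)
1) "0111001000"  (len 10)
2) "111001000"  (len 9)
3) "1100100001"  (len 10)
4) "1001000011000"  (len 13)
5) "0010000110000"  (len 13)
6) "010000110000"  (len 12)
7) "10000110000"  (len 11)
8) "00001100000"  (len 11)
9) "0001100000"  (len 10)

000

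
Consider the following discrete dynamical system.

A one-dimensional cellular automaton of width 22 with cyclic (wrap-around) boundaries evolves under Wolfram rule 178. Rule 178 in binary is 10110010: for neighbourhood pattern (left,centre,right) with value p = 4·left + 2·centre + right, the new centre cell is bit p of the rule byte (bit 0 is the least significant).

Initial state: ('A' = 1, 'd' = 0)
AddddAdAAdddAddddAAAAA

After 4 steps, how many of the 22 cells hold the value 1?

13

0) AddddAdAAdddAddddAAAAA
1) dAddAdAddAdAdAddAdAAAA
2) AdAAdAdAAdAdAdAAdAdAAd
3) dAddAdAddAdAdAddAdAddA
4) AdAAdAdAAdAdAdAAdAdAAd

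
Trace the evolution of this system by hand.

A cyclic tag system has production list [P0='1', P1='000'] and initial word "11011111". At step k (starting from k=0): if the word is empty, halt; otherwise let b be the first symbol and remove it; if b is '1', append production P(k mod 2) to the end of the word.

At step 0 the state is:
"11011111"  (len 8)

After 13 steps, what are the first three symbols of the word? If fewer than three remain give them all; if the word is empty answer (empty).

001

0) "11011111"  (len 8)
1) "10111111"  (len 8)
2) "0111111000"  (len 10)
3) "111111000"  (len 9)
4) "11111000000"  (len 11)
5) "11110000001"  (len 11)
6) "1110000001000"  (len 13)
7) "1100000010001"  (len 13)
8) "100000010001000"  (len 15)
9) "000000100010001"  (len 15)
10) "00000100010001"  (len 14)
11) "0000100010001"  (len 13)
12) "000100010001"  (len 12)
13) "00100010001"  (len 11)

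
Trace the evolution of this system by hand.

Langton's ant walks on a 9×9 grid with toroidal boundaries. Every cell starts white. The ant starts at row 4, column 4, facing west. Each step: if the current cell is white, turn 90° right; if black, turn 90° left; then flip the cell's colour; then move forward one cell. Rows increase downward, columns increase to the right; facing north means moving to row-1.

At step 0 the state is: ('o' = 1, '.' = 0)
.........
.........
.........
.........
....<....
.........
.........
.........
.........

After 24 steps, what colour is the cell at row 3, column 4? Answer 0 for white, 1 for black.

k=0  .........
.........
.........
.........
....<....
.........
.........
.........
.........
k=1  .........
.........
.........
....^....
....o....
.........
.........
.........
.........
k=2  .........
.........
.........
....o>...
....o....
.........
.........
.........
.........
k=3  .........
.........
.........
....oo...
....ov...
.........
.........
.........
.........
k=4  .........
.........
.........
....oo...
....<o...
.........
.........
.........
.........
k=5  .........
.........
.........
....oo...
.....o...
....v....
.........
.........
.........
k=6  .........
.........
.........
....oo...
.....o...
...<o....
.........
.........
.........
k=7  .........
.........
.........
....oo...
...^.o...
...oo....
.........
.........
.........
k=8  .........
.........
.........
....oo...
...o>o...
...oo....
.........
.........
.........
k=9  .........
.........
.........
....oo...
...ooo...
...ov....
.........
.........
.........
k=10  .........
.........
.........
....oo...
...ooo...
...o.>...
.........
.........
.........
k=11  .........
.........
.........
....oo...
...ooo...
...o.o...
.....v...
.........
.........
k=12  .........
.........
.........
....oo...
...ooo...
...o.o...
....<o...
.........
.........
k=13  .........
.........
.........
....oo...
...ooo...
...o^o...
....oo...
.........
.........
k=14  .........
.........
.........
....oo...
...ooo...
...oo>...
....oo...
.........
.........
k=15  .........
.........
.........
....oo...
...oo^...
...oo....
....oo...
.........
.........
k=16  .........
.........
.........
....oo...
...o<....
...oo....
....oo...
.........
.........
k=17  .........
.........
.........
....oo...
...o.....
...ov....
....oo...
.........
.........
k=18  .........
.........
.........
....oo...
...o.....
...o.>...
....oo...
.........
.........
k=19  .........
.........
.........
....oo...
...o.....
...o.o...
....ov...
.........
.........
k=20  .........
.........
.........
....oo...
...o.....
...o.o...
....o.>..
.........
.........
k=21  .........
.........
.........
....oo...
...o.....
...o.o...
....o.o..
......v..
.........
k=22  .........
.........
.........
....oo...
...o.....
...o.o...
....o.o..
.....<o..
.........
k=23  .........
.........
.........
....oo...
...o.....
...o.o...
....o^o..
.....oo..
.........
k=24  .........
.........
.........
....oo...
...o.....
...o.o...
....oo>..
.....oo..
.........

1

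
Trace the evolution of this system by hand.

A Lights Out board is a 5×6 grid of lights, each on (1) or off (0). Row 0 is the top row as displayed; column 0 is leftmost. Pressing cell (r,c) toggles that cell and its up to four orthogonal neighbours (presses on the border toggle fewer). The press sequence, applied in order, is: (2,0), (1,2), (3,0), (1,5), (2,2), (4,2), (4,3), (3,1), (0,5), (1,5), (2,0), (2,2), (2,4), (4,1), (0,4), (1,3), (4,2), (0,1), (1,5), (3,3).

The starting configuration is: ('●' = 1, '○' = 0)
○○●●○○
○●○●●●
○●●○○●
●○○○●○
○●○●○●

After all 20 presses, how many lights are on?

20

step 0: ○○●●○○
○●○●●●
○●●○○●
●○○○●○
○●○●○●
step 1: ○○●●○○
●●○●●●
●○●○○●
○○○○●○
○●○●○●
step 2: ○○○●○○
●○●○●●
●○○○○●
○○○○●○
○●○●○●
step 3: ○○○●○○
●○●○●●
○○○○○●
●●○○●○
●●○●○●
step 4: ○○○●○●
●○●○○○
○○○○○○
●●○○●○
●●○●○●
step 5: ○○○●○●
●○○○○○
○●●●○○
●●●○●○
●●○●○●
step 6: ○○○●○●
●○○○○○
○●●●○○
●●○○●○
●○●○○●
step 7: ○○○●○●
●○○○○○
○●●●○○
●●○●●○
●○○●●●
step 8: ○○○●○●
●○○○○○
○○●●○○
○○●●●○
●●○●●●
step 9: ○○○●●○
●○○○○●
○○●●○○
○○●●●○
●●○●●●
step 10: ○○○●●●
●○○○●○
○○●●○●
○○●●●○
●●○●●●
step 11: ○○○●●●
○○○○●○
●●●●○●
●○●●●○
●●○●●●
step 12: ○○○●●●
○○●○●○
●○○○○●
●○○●●○
●●○●●●
step 13: ○○○●●●
○○●○○○
●○○●●○
●○○●○○
●●○●●●
step 14: ○○○●●●
○○●○○○
●○○●●○
●●○●○○
○○●●●●
step 15: ○○○○○○
○○●○●○
●○○●●○
●●○●○○
○○●●●●
step 16: ○○○●○○
○○○●○○
●○○○●○
●●○●○○
○○●●●●
step 17: ○○○●○○
○○○●○○
●○○○●○
●●●●○○
○●○○●●
step 18: ●●●●○○
○●○●○○
●○○○●○
●●●●○○
○●○○●●
step 19: ●●●●○●
○●○●●●
●○○○●●
●●●●○○
○●○○●●
step 20: ●●●●○●
○●○●●●
●○○●●●
●●○○●○
○●○●●●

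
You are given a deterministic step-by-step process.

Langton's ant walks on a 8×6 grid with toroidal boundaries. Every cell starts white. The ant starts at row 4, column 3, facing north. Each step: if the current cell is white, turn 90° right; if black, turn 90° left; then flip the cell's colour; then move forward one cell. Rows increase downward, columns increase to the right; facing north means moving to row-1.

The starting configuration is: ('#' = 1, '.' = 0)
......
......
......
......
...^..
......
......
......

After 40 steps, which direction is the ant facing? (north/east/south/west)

gen 0: ......
......
......
......
...^..
......
......
......
gen 1: ......
......
......
......
...#>.
......
......
......
gen 2: ......
......
......
......
...##.
....v.
......
......
gen 3: ......
......
......
......
...##.
...<#.
......
......
gen 4: ......
......
......
......
...^#.
...##.
......
......
gen 5: ......
......
......
......
..<.#.
...##.
......
......
gen 6: ......
......
......
..^...
..#.#.
...##.
......
......
gen 7: ......
......
......
..#>..
..#.#.
...##.
......
......
gen 8: ......
......
......
..##..
..#v#.
...##.
......
......
gen 9: ......
......
......
..##..
..<##.
...##.
......
......
gen 10: ......
......
......
..##..
...##.
..v##.
......
......
gen 11: ......
......
......
..##..
...##.
.<###.
......
......
gen 12: ......
......
......
..##..
.^.##.
.####.
......
......
gen 13: ......
......
......
..##..
.#>##.
.####.
......
......
gen 14: ......
......
......
..##..
.####.
.#v##.
......
......
gen 15: ......
......
......
..##..
.####.
.#.>#.
......
......
gen 16: ......
......
......
..##..
.##^#.
.#..#.
......
......
gen 17: ......
......
......
..##..
.#<.#.
.#..#.
......
......
gen 18: ......
......
......
..##..
.#..#.
.#v.#.
......
......
gen 19: ......
......
......
..##..
.#..#.
.<#.#.
......
......
gen 20: ......
......
......
..##..
.#..#.
..#.#.
.v....
......
gen 21: ......
......
......
..##..
.#..#.
..#.#.
<#....
......
gen 22: ......
......
......
..##..
.#..#.
^.#.#.
##....
......
gen 23: ......
......
......
..##..
.#..#.
#>#.#.
##....
......
gen 24: ......
......
......
..##..
.#..#.
###.#.
#v....
......
gen 25: ......
......
......
..##..
.#..#.
###.#.
#.>...
......
gen 26: ......
......
......
..##..
.#..#.
###.#.
#.#...
..v...
gen 27: ......
......
......
..##..
.#..#.
###.#.
#.#...
.<#...
gen 28: ......
......
......
..##..
.#..#.
###.#.
#^#...
.##...
gen 29: ......
......
......
..##..
.#..#.
###.#.
##>...
.##...
gen 30: ......
......
......
..##..
.#..#.
##^.#.
##....
.##...
gen 31: ......
......
......
..##..
.#..#.
#<..#.
##....
.##...
gen 32: ......
......
......
..##..
.#..#.
#...#.
#v....
.##...
gen 33: ......
......
......
..##..
.#..#.
#...#.
#.>...
.##...
gen 34: ......
......
......
..##..
.#..#.
#...#.
#.#...
.#v...
gen 35: ......
......
......
..##..
.#..#.
#...#.
#.#...
.#.>..
gen 36: ...v..
......
......
..##..
.#..#.
#...#.
#.#...
.#.#..
gen 37: ..<#..
......
......
..##..
.#..#.
#...#.
#.#...
.#.#..
gen 38: ..##..
......
......
..##..
.#..#.
#...#.
#.#...
.#^#..
gen 39: ..##..
......
......
..##..
.#..#.
#...#.
#.#...
.##>..
gen 40: ..##..
......
......
..##..
.#..#.
#...#.
#.#^..
.##...

north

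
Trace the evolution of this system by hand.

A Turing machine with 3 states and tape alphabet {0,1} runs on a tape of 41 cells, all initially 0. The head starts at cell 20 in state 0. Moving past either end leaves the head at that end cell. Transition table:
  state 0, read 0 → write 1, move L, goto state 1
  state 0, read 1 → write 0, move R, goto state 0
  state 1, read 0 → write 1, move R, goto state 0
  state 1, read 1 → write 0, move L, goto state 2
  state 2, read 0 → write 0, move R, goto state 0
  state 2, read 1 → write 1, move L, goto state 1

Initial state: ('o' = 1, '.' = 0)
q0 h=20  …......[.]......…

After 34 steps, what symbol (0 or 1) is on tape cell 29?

1

gen 0: q0 h=20  …......[.]......…
gen 1: q1 h=19  …......[.]o.....…
gen 2: q0 h=20  ….....o[o]......…
gen 3: q0 h=21  …....o.[.]......…
gen 4: q1 h=20  ….....o[.]o.....…
gen 5: q0 h=21  …....oo[o]......…
gen 6: q0 h=22  …...oo.[.]......…
gen 7: q1 h=21  …....oo[.]o.....…
gen 8: q0 h=22  …...ooo[o]......…
gen 9: q0 h=23  …..ooo.[.]......…
gen 10: q1 h=22  …...ooo[.]o.....…
gen 11: q0 h=23  …..oooo[o]......…
gen 12: q0 h=24  ….oooo.[.]......…
gen 13: q1 h=23  …..oooo[.]o.....…
gen 14: q0 h=24  ….ooooo[o]......…
gen 15: q0 h=25  …ooooo.[.]......…
gen 16: q1 h=24  ….ooooo[.]o.....…
gen 17: q0 h=25  …oooooo[o]......…
gen 18: q0 h=26  …ooooo.[.]......…
gen 19: q1 h=25  …oooooo[.]o.....…
gen 20: q0 h=26  …oooooo[o]......…
gen 21: q0 h=27  …ooooo.[.]......…
gen 22: q1 h=26  …oooooo[.]o.....…
gen 23: q0 h=27  …oooooo[o]......…
gen 24: q0 h=28  …ooooo.[.]......…
gen 25: q1 h=27  …oooooo[.]o.....…
gen 26: q0 h=28  …oooooo[o]......…
gen 27: q0 h=29  …ooooo.[.]......…
gen 28: q1 h=28  …oooooo[.]o.....…
gen 29: q0 h=29  …oooooo[o]......…
gen 30: q0 h=30  …ooooo.[.]......…
gen 31: q1 h=29  …oooooo[.]o.....…
gen 32: q0 h=30  …oooooo[o]......…
gen 33: q0 h=31  …ooooo.[.]......…
gen 34: q1 h=30  …oooooo[.]o.....…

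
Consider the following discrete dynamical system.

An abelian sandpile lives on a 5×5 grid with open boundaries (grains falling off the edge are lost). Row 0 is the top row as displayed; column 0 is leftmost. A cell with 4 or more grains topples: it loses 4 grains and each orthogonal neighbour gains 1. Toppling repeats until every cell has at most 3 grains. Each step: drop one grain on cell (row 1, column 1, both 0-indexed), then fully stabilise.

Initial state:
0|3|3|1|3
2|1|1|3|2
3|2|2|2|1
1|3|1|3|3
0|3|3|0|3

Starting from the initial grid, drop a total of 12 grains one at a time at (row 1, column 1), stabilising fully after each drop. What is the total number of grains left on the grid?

48

k=0  0|3|3|1|3
2|1|1|3|2
3|2|2|2|1
1|3|1|3|3
0|3|3|0|3
k=1  0|3|3|1|3
2|2|1|3|2
3|2|2|2|1
1|3|1|3|3
0|3|3|0|3
k=2  0|3|3|1|3
2|3|1|3|2
3|2|2|2|1
1|3|1|3|3
0|3|3|0|3
k=3  1|1|0|2|3
3|1|3|3|2
3|3|2|2|1
1|3|1|3|3
0|3|3|0|3
k=4  1|1|0|2|3
3|2|3|3|2
3|3|2|2|1
1|3|1|3|3
0|3|3|0|3
k=5  1|1|0|2|3
3|3|3|3|2
3|3|2|2|1
1|3|1|3|3
0|3|3|0|3
k=6  2|2|1|3|3
1|3|2|1|3
1|3|2|1|3
3|2|1|2|1
1|1|1|3|0
k=7  2|3|1|3|3
2|1|3|1|3
2|0|3|1|3
3|3|1|2|1
1|1|1|3|0
k=8  2|3|1|3|3
2|2|3|1|3
2|0|3|1|3
3|3|1|2|1
1|1|1|3|0
k=9  2|3|1|3|3
2|3|3|1|3
2|0|3|1|3
3|3|1|2|1
1|1|1|3|0
k=10  3|0|3|3|3
3|2|1|2|3
2|2|0|2|3
3|3|2|2|1
1|1|1|3|0
k=11  3|0|3|3|3
3|3|1|2|3
2|2|0|2|3
3|3|2|2|1
1|1|1|3|0
k=12  0|2|3|3|3
1|1|2|2|3
3|3|0|2|3
3|3|2|2|1
1|1|1|3|0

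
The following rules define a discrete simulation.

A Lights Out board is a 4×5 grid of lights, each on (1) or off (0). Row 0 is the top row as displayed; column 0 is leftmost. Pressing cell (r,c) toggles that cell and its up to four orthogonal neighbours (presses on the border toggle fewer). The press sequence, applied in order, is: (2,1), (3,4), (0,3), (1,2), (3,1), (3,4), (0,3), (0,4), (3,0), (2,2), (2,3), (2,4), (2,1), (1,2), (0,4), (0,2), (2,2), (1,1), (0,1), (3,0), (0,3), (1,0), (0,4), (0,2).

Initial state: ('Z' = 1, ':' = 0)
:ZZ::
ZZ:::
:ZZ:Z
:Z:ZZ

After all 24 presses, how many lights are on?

0) :ZZ::
ZZ:::
:ZZ:Z
:Z:ZZ
1) :ZZ::
Z::::
Z:::Z
:::ZZ
2) :ZZ::
Z::::
Z::::
:::::
3) :Z:ZZ
Z::Z:
Z::::
:::::
4) :ZZZZ
ZZZ::
Z:Z::
:::::
5) :ZZZZ
ZZZ::
ZZZ::
ZZZ::
6) :ZZZZ
ZZZ::
ZZZ:Z
ZZZZZ
7) :Z:::
ZZZZ:
ZZZ:Z
ZZZZZ
8) :Z:ZZ
ZZZZZ
ZZZ:Z
ZZZZZ
9) :Z:ZZ
ZZZZZ
:ZZ:Z
::ZZZ
10) :Z:ZZ
ZZ:ZZ
:::ZZ
:::ZZ
11) :Z:ZZ
ZZ::Z
::Z::
::::Z
12) :Z:ZZ
ZZ:::
::ZZZ
:::::
13) :Z:ZZ
Z::::
ZZ:ZZ
:Z:::
14) :ZZZZ
ZZZZ:
ZZZZZ
:Z:::
15) :ZZ::
ZZZZZ
ZZZZZ
:Z:::
16) :::Z:
ZZ:ZZ
ZZZZZ
:Z:::
17) :::Z:
ZZZZZ
Z:::Z
:ZZ::
18) :Z:Z:
:::ZZ
ZZ::Z
:ZZ::
19) Z:ZZ:
:Z:ZZ
ZZ::Z
:ZZ::
20) Z:ZZ:
:Z:ZZ
:Z::Z
Z:Z::
21) Z:::Z
:Z::Z
:Z::Z
Z:Z::
22) ::::Z
Z:::Z
ZZ::Z
Z:Z::
23) :::Z:
Z::::
ZZ::Z
Z:Z::
24) :ZZ::
Z:Z::
ZZ::Z
Z:Z::

9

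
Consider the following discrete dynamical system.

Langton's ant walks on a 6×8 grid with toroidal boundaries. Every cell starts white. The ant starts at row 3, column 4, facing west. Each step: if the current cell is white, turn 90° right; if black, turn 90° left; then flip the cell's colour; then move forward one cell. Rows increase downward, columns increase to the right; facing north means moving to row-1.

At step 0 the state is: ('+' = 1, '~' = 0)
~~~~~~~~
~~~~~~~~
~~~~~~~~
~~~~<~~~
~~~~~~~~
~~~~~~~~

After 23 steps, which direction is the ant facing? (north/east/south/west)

gen 0: ~~~~~~~~
~~~~~~~~
~~~~~~~~
~~~~<~~~
~~~~~~~~
~~~~~~~~
gen 1: ~~~~~~~~
~~~~~~~~
~~~~^~~~
~~~~+~~~
~~~~~~~~
~~~~~~~~
gen 2: ~~~~~~~~
~~~~~~~~
~~~~+>~~
~~~~+~~~
~~~~~~~~
~~~~~~~~
gen 3: ~~~~~~~~
~~~~~~~~
~~~~++~~
~~~~+v~~
~~~~~~~~
~~~~~~~~
gen 4: ~~~~~~~~
~~~~~~~~
~~~~++~~
~~~~<+~~
~~~~~~~~
~~~~~~~~
gen 5: ~~~~~~~~
~~~~~~~~
~~~~++~~
~~~~~+~~
~~~~v~~~
~~~~~~~~
gen 6: ~~~~~~~~
~~~~~~~~
~~~~++~~
~~~~~+~~
~~~<+~~~
~~~~~~~~
gen 7: ~~~~~~~~
~~~~~~~~
~~~~++~~
~~~^~+~~
~~~++~~~
~~~~~~~~
gen 8: ~~~~~~~~
~~~~~~~~
~~~~++~~
~~~+>+~~
~~~++~~~
~~~~~~~~
gen 9: ~~~~~~~~
~~~~~~~~
~~~~++~~
~~~+++~~
~~~+v~~~
~~~~~~~~
gen 10: ~~~~~~~~
~~~~~~~~
~~~~++~~
~~~+++~~
~~~+~>~~
~~~~~~~~
gen 11: ~~~~~~~~
~~~~~~~~
~~~~++~~
~~~+++~~
~~~+~+~~
~~~~~v~~
gen 12: ~~~~~~~~
~~~~~~~~
~~~~++~~
~~~+++~~
~~~+~+~~
~~~~<+~~
gen 13: ~~~~~~~~
~~~~~~~~
~~~~++~~
~~~+++~~
~~~+^+~~
~~~~++~~
gen 14: ~~~~~~~~
~~~~~~~~
~~~~++~~
~~~+++~~
~~~++>~~
~~~~++~~
gen 15: ~~~~~~~~
~~~~~~~~
~~~~++~~
~~~++^~~
~~~++~~~
~~~~++~~
gen 16: ~~~~~~~~
~~~~~~~~
~~~~++~~
~~~+<~~~
~~~++~~~
~~~~++~~
gen 17: ~~~~~~~~
~~~~~~~~
~~~~++~~
~~~+~~~~
~~~+v~~~
~~~~++~~
gen 18: ~~~~~~~~
~~~~~~~~
~~~~++~~
~~~+~~~~
~~~+~>~~
~~~~++~~
gen 19: ~~~~~~~~
~~~~~~~~
~~~~++~~
~~~+~~~~
~~~+~+~~
~~~~+v~~
gen 20: ~~~~~~~~
~~~~~~~~
~~~~++~~
~~~+~~~~
~~~+~+~~
~~~~+~>~
gen 21: ~~~~~~v~
~~~~~~~~
~~~~++~~
~~~+~~~~
~~~+~+~~
~~~~+~+~
gen 22: ~~~~~<+~
~~~~~~~~
~~~~++~~
~~~+~~~~
~~~+~+~~
~~~~+~+~
gen 23: ~~~~~++~
~~~~~~~~
~~~~++~~
~~~+~~~~
~~~+~+~~
~~~~+^+~

north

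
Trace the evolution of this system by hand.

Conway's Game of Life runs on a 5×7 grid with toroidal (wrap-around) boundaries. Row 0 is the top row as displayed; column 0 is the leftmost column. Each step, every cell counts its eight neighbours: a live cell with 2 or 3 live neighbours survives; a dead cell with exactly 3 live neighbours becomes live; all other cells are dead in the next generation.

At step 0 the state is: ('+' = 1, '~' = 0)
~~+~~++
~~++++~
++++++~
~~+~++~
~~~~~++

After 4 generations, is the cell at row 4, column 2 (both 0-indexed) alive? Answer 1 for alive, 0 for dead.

gen 0: ~~+~~++
~~++++~
++++++~
~~+~++~
~~~~~++
gen 1: ~~+~~~~
+~~~~~~
~~~~~~~
+~+~~~~
~~~+~~~
gen 2: ~~~~~~~
~~~~~~~
~+~~~~~
~~~~~~~
~+++~~~
gen 3: ~~+~~~~
~~~~~~~
~~~~~~~
~+~~~~~
~~+~~~~
gen 4: ~~~~~~~
~~~~~~~
~~~~~~~
~~~~~~~
~++~~~~

1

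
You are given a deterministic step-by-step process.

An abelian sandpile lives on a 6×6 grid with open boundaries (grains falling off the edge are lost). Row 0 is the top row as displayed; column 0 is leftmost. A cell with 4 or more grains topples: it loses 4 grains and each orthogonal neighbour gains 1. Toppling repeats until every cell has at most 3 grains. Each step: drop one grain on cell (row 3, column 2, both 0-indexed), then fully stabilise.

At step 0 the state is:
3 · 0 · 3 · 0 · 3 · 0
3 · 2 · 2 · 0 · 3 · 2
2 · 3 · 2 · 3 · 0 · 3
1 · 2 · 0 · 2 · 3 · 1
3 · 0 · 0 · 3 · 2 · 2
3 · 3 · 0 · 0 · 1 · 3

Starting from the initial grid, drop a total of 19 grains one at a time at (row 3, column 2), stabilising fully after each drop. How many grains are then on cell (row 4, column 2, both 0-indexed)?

gen 0: 3 · 0 · 3 · 0 · 3 · 0
3 · 2 · 2 · 0 · 3 · 2
2 · 3 · 2 · 3 · 0 · 3
1 · 2 · 0 · 2 · 3 · 1
3 · 0 · 0 · 3 · 2 · 2
3 · 3 · 0 · 0 · 1 · 3
gen 1: 3 · 0 · 3 · 0 · 3 · 0
3 · 2 · 2 · 0 · 3 · 2
2 · 3 · 2 · 3 · 0 · 3
1 · 2 · 1 · 2 · 3 · 1
3 · 0 · 0 · 3 · 2 · 2
3 · 3 · 0 · 0 · 1 · 3
gen 2: 3 · 0 · 3 · 0 · 3 · 0
3 · 2 · 2 · 0 · 3 · 2
2 · 3 · 2 · 3 · 0 · 3
1 · 2 · 2 · 2 · 3 · 1
3 · 0 · 0 · 3 · 2 · 2
3 · 3 · 0 · 0 · 1 · 3
gen 3: 3 · 0 · 3 · 0 · 3 · 0
3 · 2 · 2 · 0 · 3 · 2
2 · 3 · 2 · 3 · 0 · 3
1 · 2 · 3 · 2 · 3 · 1
3 · 0 · 0 · 3 · 2 · 2
3 · 3 · 0 · 0 · 1 · 3
gen 4: 3 · 0 · 3 · 0 · 3 · 0
3 · 2 · 2 · 0 · 3 · 2
2 · 3 · 3 · 3 · 0 · 3
1 · 3 · 0 · 3 · 3 · 1
3 · 0 · 1 · 3 · 2 · 2
3 · 3 · 0 · 0 · 1 · 3
gen 5: 3 · 0 · 3 · 0 · 3 · 0
3 · 2 · 2 · 0 · 3 · 2
2 · 3 · 3 · 3 · 0 · 3
1 · 3 · 1 · 3 · 3 · 1
3 · 0 · 1 · 3 · 2 · 2
3 · 3 · 0 · 0 · 1 · 3
gen 6: 3 · 0 · 3 · 0 · 3 · 0
3 · 2 · 2 · 0 · 3 · 2
2 · 3 · 3 · 3 · 0 · 3
1 · 3 · 2 · 3 · 3 · 1
3 · 0 · 1 · 3 · 2 · 2
3 · 3 · 0 · 0 · 1 · 3
gen 7: 3 · 0 · 3 · 0 · 3 · 0
3 · 2 · 2 · 0 · 3 · 2
2 · 3 · 3 · 3 · 0 · 3
1 · 3 · 3 · 3 · 3 · 1
3 · 0 · 1 · 3 · 2 · 2
3 · 3 · 0 · 0 · 1 · 3
gen 8: 3 · 0 · 3 · 0 · 3 · 0
3 · 3 · 3 · 1 · 3 · 2
3 · 1 · 2 · 1 · 2 · 3
2 · 1 · 3 · 3 · 1 · 2
3 · 1 · 3 · 1 · 0 · 3
3 · 3 · 0 · 1 · 2 · 3
gen 9: 3 · 0 · 3 · 0 · 3 · 0
3 · 3 · 3 · 1 · 3 · 2
3 · 1 · 3 · 2 · 2 · 3
2 · 2 · 2 · 0 · 2 · 2
3 · 2 · 0 · 3 · 0 · 3
3 · 3 · 1 · 1 · 2 · 3
gen 10: 3 · 0 · 3 · 0 · 3 · 0
3 · 3 · 3 · 1 · 3 · 2
3 · 1 · 3 · 2 · 2 · 3
2 · 2 · 3 · 0 · 2 · 2
3 · 2 · 0 · 3 · 0 · 3
3 · 3 · 1 · 1 · 2 · 3
gen 11: 0 · 3 · 0 · 1 · 3 · 0
2 · 2 · 2 · 2 · 3 · 2
2 · 1 · 2 · 3 · 2 · 3
1 · 2 · 2 · 1 · 2 · 2
2 · 1 · 2 · 3 · 0 · 3
1 · 1 · 2 · 1 · 2 · 3
gen 12: 0 · 3 · 0 · 1 · 3 · 0
2 · 2 · 2 · 2 · 3 · 2
2 · 1 · 2 · 3 · 2 · 3
1 · 2 · 3 · 1 · 2 · 2
2 · 1 · 2 · 3 · 0 · 3
1 · 1 · 2 · 1 · 2 · 3
gen 13: 0 · 3 · 0 · 1 · 3 · 0
2 · 2 · 2 · 2 · 3 · 2
2 · 1 · 3 · 3 · 2 · 3
1 · 3 · 0 · 2 · 2 · 2
2 · 1 · 3 · 3 · 0 · 3
1 · 1 · 2 · 1 · 2 · 3
gen 14: 0 · 3 · 0 · 1 · 3 · 0
2 · 2 · 2 · 2 · 3 · 2
2 · 1 · 3 · 3 · 2 · 3
1 · 3 · 1 · 2 · 2 · 2
2 · 1 · 3 · 3 · 0 · 3
1 · 1 · 2 · 1 · 2 · 3
gen 15: 0 · 3 · 0 · 1 · 3 · 0
2 · 2 · 2 · 2 · 3 · 2
2 · 1 · 3 · 3 · 2 · 3
1 · 3 · 2 · 2 · 2 · 2
2 · 1 · 3 · 3 · 0 · 3
1 · 1 · 2 · 1 · 2 · 3
gen 16: 0 · 3 · 0 · 1 · 3 · 0
2 · 2 · 2 · 2 · 3 · 2
2 · 1 · 3 · 3 · 2 · 3
1 · 3 · 3 · 2 · 2 · 2
2 · 1 · 3 · 3 · 0 · 3
1 · 1 · 2 · 1 · 2 · 3
gen 17: 0 · 3 · 0 · 1 · 3 · 0
2 · 2 · 3 · 3 · 3 · 2
2 · 3 · 2 · 1 · 3 · 3
2 · 1 · 0 · 2 · 3 · 2
2 · 3 · 2 · 1 · 1 · 3
1 · 1 · 3 · 2 · 2 · 3
gen 18: 0 · 3 · 0 · 1 · 3 · 0
2 · 2 · 3 · 3 · 3 · 2
2 · 3 · 2 · 1 · 3 · 3
2 · 1 · 1 · 2 · 3 · 2
2 · 3 · 2 · 1 · 1 · 3
1 · 1 · 3 · 2 · 2 · 3
gen 19: 0 · 3 · 0 · 1 · 3 · 0
2 · 2 · 3 · 3 · 3 · 2
2 · 3 · 2 · 1 · 3 · 3
2 · 1 · 2 · 2 · 3 · 2
2 · 3 · 2 · 1 · 1 · 3
1 · 1 · 3 · 2 · 2 · 3

2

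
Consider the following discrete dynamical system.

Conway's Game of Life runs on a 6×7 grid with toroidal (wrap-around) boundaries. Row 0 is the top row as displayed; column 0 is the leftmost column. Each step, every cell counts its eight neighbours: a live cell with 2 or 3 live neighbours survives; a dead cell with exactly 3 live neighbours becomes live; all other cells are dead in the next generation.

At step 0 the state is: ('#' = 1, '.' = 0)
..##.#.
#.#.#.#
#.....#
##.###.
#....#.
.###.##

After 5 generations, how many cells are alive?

step 0: ..##.#.
#.#.#.#
#.....#
##.###.
#....#.
.###.##
step 1: .......
#.#.#..
..#....
.#..##.
.......
##.#.#.
step 2: #.###.#
.#.#...
..#.##.
.......
###..##
.......
step 3: #####..
##....#
..###..
#.###..
##....#
....#..
step 4: ..#####
.....##
....###
#...###
###.###
....###
step 5: #..#...
#......
.......
.......
.#.....
.......

4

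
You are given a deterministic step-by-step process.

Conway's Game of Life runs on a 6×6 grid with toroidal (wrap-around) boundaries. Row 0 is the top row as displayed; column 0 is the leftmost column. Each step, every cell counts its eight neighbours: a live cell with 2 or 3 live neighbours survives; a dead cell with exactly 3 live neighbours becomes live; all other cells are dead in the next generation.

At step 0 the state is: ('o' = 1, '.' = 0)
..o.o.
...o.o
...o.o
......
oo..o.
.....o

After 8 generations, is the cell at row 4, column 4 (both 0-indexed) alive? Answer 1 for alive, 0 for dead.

[0] ..o.o.
...o.o
...o.o
......
oo..o.
.....o
[1] ...ooo
..oo.o
......
o...oo
o....o
oo.ooo
[2] .o....
..oo.o
o..o..
o...o.
...o..
.ooo..
[3] oo..o.
ooooo.
oooo..
...ooo
.o.oo.
.o.o..
[4] ....o.
....o.
......
.....o
o....o
.o.o.o
[5] ...ooo
......
......
o....o
.....o
.....o
[6] ....oo
....o.
......
o....o
....oo
o....o
[7] o...o.
....oo
.....o
o...oo
....o.
o.....
[8] o...o.
o...o.
......
o...o.
o...o.
......

1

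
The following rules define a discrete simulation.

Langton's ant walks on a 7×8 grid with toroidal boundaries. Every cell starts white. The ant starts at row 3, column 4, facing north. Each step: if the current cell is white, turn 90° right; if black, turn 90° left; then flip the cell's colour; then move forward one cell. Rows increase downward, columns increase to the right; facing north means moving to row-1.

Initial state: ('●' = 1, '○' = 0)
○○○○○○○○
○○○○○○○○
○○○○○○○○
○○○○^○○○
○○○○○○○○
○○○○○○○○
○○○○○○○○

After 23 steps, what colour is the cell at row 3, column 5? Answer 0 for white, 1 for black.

t=0: ○○○○○○○○
○○○○○○○○
○○○○○○○○
○○○○^○○○
○○○○○○○○
○○○○○○○○
○○○○○○○○
t=1: ○○○○○○○○
○○○○○○○○
○○○○○○○○
○○○○●>○○
○○○○○○○○
○○○○○○○○
○○○○○○○○
t=2: ○○○○○○○○
○○○○○○○○
○○○○○○○○
○○○○●●○○
○○○○○v○○
○○○○○○○○
○○○○○○○○
t=3: ○○○○○○○○
○○○○○○○○
○○○○○○○○
○○○○●●○○
○○○○<●○○
○○○○○○○○
○○○○○○○○
t=4: ○○○○○○○○
○○○○○○○○
○○○○○○○○
○○○○^●○○
○○○○●●○○
○○○○○○○○
○○○○○○○○
t=5: ○○○○○○○○
○○○○○○○○
○○○○○○○○
○○○<○●○○
○○○○●●○○
○○○○○○○○
○○○○○○○○
t=6: ○○○○○○○○
○○○○○○○○
○○○^○○○○
○○○●○●○○
○○○○●●○○
○○○○○○○○
○○○○○○○○
t=7: ○○○○○○○○
○○○○○○○○
○○○●>○○○
○○○●○●○○
○○○○●●○○
○○○○○○○○
○○○○○○○○
t=8: ○○○○○○○○
○○○○○○○○
○○○●●○○○
○○○●v●○○
○○○○●●○○
○○○○○○○○
○○○○○○○○
t=9: ○○○○○○○○
○○○○○○○○
○○○●●○○○
○○○<●●○○
○○○○●●○○
○○○○○○○○
○○○○○○○○
t=10: ○○○○○○○○
○○○○○○○○
○○○●●○○○
○○○○●●○○
○○○v●●○○
○○○○○○○○
○○○○○○○○
t=11: ○○○○○○○○
○○○○○○○○
○○○●●○○○
○○○○●●○○
○○<●●●○○
○○○○○○○○
○○○○○○○○
t=12: ○○○○○○○○
○○○○○○○○
○○○●●○○○
○○^○●●○○
○○●●●●○○
○○○○○○○○
○○○○○○○○
t=13: ○○○○○○○○
○○○○○○○○
○○○●●○○○
○○●>●●○○
○○●●●●○○
○○○○○○○○
○○○○○○○○
t=14: ○○○○○○○○
○○○○○○○○
○○○●●○○○
○○●●●●○○
○○●v●●○○
○○○○○○○○
○○○○○○○○
t=15: ○○○○○○○○
○○○○○○○○
○○○●●○○○
○○●●●●○○
○○●○>●○○
○○○○○○○○
○○○○○○○○
t=16: ○○○○○○○○
○○○○○○○○
○○○●●○○○
○○●●^●○○
○○●○○●○○
○○○○○○○○
○○○○○○○○
t=17: ○○○○○○○○
○○○○○○○○
○○○●●○○○
○○●<○●○○
○○●○○●○○
○○○○○○○○
○○○○○○○○
t=18: ○○○○○○○○
○○○○○○○○
○○○●●○○○
○○●○○●○○
○○●v○●○○
○○○○○○○○
○○○○○○○○
t=19: ○○○○○○○○
○○○○○○○○
○○○●●○○○
○○●○○●○○
○○<●○●○○
○○○○○○○○
○○○○○○○○
t=20: ○○○○○○○○
○○○○○○○○
○○○●●○○○
○○●○○●○○
○○○●○●○○
○○v○○○○○
○○○○○○○○
t=21: ○○○○○○○○
○○○○○○○○
○○○●●○○○
○○●○○●○○
○○○●○●○○
○<●○○○○○
○○○○○○○○
t=22: ○○○○○○○○
○○○○○○○○
○○○●●○○○
○○●○○●○○
○^○●○●○○
○●●○○○○○
○○○○○○○○
t=23: ○○○○○○○○
○○○○○○○○
○○○●●○○○
○○●○○●○○
○●>●○●○○
○●●○○○○○
○○○○○○○○

1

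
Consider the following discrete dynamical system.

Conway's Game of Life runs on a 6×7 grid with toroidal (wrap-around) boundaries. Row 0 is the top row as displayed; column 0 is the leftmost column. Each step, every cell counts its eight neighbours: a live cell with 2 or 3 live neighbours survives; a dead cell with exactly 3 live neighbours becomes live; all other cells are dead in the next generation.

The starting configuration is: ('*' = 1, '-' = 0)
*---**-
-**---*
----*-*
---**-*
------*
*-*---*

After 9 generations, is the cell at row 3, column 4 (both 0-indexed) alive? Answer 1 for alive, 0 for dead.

1

gen 0: *---**-
-**---*
----*-*
---**-*
------*
*-*---*
gen 1: --**-*-
-*-**-*
--*-*-*
*--**-*
---*--*
**-----
gen 2: ---*-**
**----*
-**---*
*-*-*-*
-******
**-**-*
gen 3: ---*---
-*-----
--**---
----*--
-------
-*-----
gen 4: --*----
---*---
--**---
---*---
-------
-------
gen 5: -------
---*---
--***--
--**---
-------
-------
gen 6: -------
--***--
----*--
--*-*--
-------
-------
gen 7: ---*---
---**--
--*-**-
---*---
-------
-------
gen 8: ---**--
--*--*-
--*--*-
---**--
-------
-------
gen 9: ---**--
--*--*-
--*--*-
---**--
-------
-------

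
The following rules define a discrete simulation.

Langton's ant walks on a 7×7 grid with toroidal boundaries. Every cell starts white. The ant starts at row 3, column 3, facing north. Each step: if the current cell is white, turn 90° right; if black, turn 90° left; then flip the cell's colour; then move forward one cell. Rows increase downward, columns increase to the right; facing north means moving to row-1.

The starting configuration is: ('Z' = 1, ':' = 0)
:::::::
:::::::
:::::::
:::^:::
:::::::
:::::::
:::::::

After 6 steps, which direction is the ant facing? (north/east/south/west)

0) :::::::
:::::::
:::::::
:::^:::
:::::::
:::::::
:::::::
1) :::::::
:::::::
:::::::
:::Z>::
:::::::
:::::::
:::::::
2) :::::::
:::::::
:::::::
:::ZZ::
::::v::
:::::::
:::::::
3) :::::::
:::::::
:::::::
:::ZZ::
:::<Z::
:::::::
:::::::
4) :::::::
:::::::
:::::::
:::^Z::
:::ZZ::
:::::::
:::::::
5) :::::::
:::::::
:::::::
::<:Z::
:::ZZ::
:::::::
:::::::
6) :::::::
:::::::
::^::::
::Z:Z::
:::ZZ::
:::::::
:::::::

north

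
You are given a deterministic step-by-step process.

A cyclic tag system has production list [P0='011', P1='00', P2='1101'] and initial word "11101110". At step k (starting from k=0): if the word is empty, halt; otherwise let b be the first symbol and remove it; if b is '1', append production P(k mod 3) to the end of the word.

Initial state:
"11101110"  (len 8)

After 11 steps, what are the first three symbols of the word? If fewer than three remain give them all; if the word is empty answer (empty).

k=0  "11101110"  (len 8)
k=1  "1101110011"  (len 10)
k=2  "10111001100"  (len 11)
k=3  "01110011001101"  (len 14)
k=4  "1110011001101"  (len 13)
k=5  "11001100110100"  (len 14)
k=6  "10011001101001101"  (len 17)
k=7  "0011001101001101011"  (len 19)
k=8  "011001101001101011"  (len 18)
k=9  "11001101001101011"  (len 17)
k=10  "1001101001101011011"  (len 19)
k=11  "00110100110101101100"  (len 20)

001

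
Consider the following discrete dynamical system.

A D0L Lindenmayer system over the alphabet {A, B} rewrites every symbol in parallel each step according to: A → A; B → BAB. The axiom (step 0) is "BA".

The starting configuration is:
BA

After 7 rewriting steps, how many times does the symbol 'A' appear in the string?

0) BA
1) BABA
2) BABABABA
3) BABABABABABABABA
4) BABABABABABABABABABABABABABABABA
5) BABABABABABABABABABABABABABABABABABABABABABABABABABABABABABABABA
6) BABABABABABABABABABABABABABABABABABABABABABABABABABABABABA…BABABABABABABABABABABABABABABABABABABABABABABABABABABABABA  (len 128)
7) BABABABABABABABABABABABABABABABABABABABABABABABABABABABABA…BABABABABABABABABABABABABABABABABABABABABABABABABABABABABA  (len 256)

128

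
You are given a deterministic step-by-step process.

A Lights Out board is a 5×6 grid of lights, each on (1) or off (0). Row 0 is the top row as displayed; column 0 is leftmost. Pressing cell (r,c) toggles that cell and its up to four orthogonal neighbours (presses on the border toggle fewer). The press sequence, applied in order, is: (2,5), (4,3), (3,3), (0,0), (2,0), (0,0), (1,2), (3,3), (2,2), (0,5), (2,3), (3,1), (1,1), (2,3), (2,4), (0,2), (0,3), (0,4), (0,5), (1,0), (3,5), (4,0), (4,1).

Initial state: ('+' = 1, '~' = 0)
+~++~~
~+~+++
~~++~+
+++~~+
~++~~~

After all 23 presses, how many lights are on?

[0] +~++~~
~+~+++
~~++~+
+++~~+
~++~~~
[1] +~++~~
~+~++~
~~+++~
+++~~~
~++~~~
[2] +~++~~
~+~++~
~~+++~
++++~~
~+~++~
[3] +~++~~
~+~++~
~~+~+~
++~~+~
~+~~+~
[4] ~+++~~
++~++~
~~+~+~
++~~+~
~+~~+~
[5] ~+++~~
~+~++~
+++~+~
~+~~+~
~+~~+~
[6] +~++~~
++~++~
+++~+~
~+~~+~
~+~~+~
[7] +~~+~~
+~+~+~
++~~+~
~+~~+~
~+~~+~
[8] +~~+~~
+~+~+~
++~++~
~+++~~
~+~++~
[9] +~~+~~
+~~~+~
+~+~+~
~+~+~~
~+~++~
[10] +~~+++
+~~~++
+~+~+~
~+~+~~
~+~++~
[11] +~~+++
+~~+++
+~~+~~
~+~~~~
~+~++~
[12] +~~+++
+~~+++
++~+~~
+~+~~~
~~~++~
[13] ++~+++
~+++++
+~~+~~
+~+~~~
~~~++~
[14] ++~+++
~++~++
+~+~+~
+~++~~
~~~++~
[15] ++~+++
~++~~+
+~++~+
+~+++~
~~~++~
[16] +~+~++
~+~~~+
+~++~+
+~+++~
~~~++~
[17] +~~+~+
~+~+~+
+~++~+
+~+++~
~~~++~
[18] +~~~+~
~+~+++
+~++~+
+~+++~
~~~++~
[19] +~~~~+
~+~++~
+~++~+
+~+++~
~~~++~
[20] ~~~~~+
+~~++~
~~++~+
+~+++~
~~~++~
[21] ~~~~~+
+~~++~
~~++~~
+~++~+
~~~+++
[22] ~~~~~+
+~~++~
~~++~~
~~++~+
++~+++
[23] ~~~~~+
+~~++~
~~++~~
~+++~+
~~++++

14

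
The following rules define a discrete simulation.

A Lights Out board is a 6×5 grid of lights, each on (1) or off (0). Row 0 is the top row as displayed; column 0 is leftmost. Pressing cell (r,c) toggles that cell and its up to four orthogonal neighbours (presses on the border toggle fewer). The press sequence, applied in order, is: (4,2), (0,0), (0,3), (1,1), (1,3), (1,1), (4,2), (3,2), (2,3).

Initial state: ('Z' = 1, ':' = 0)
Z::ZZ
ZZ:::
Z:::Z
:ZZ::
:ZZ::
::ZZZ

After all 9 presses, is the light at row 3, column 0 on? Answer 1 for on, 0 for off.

t=0: Z::ZZ
ZZ:::
Z:::Z
:ZZ::
:ZZ::
::ZZZ
t=1: Z::ZZ
ZZ:::
Z:::Z
:Z:::
:::Z:
:::ZZ
t=2: :Z:ZZ
:Z:::
Z:::Z
:Z:::
:::Z:
:::ZZ
t=3: :ZZ::
:Z:Z:
Z:::Z
:Z:::
:::Z:
:::ZZ
t=4: ::Z::
Z:ZZ:
ZZ::Z
:Z:::
:::Z:
:::ZZ
t=5: ::ZZ:
Z:::Z
ZZ:ZZ
:Z:::
:::Z:
:::ZZ
t=6: :ZZZ:
:ZZ:Z
Z::ZZ
:Z:::
:::Z:
:::ZZ
t=7: :ZZZ:
:ZZ:Z
Z::ZZ
:ZZ::
:ZZ::
::ZZZ
t=8: :ZZZ:
:ZZ:Z
Z:ZZZ
:::Z:
:Z:::
::ZZZ
t=9: :ZZZ:
:ZZZZ
Z::::
:::::
:Z:::
::ZZZ

0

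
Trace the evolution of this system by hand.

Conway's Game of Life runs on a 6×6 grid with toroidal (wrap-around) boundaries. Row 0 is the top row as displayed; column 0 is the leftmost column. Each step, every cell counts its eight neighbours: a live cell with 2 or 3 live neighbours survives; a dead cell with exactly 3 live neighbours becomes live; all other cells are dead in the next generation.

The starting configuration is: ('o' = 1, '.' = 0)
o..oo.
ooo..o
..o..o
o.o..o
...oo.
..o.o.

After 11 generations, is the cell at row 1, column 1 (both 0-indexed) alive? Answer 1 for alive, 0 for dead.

[0] o..oo.
ooo..o
..o..o
o.o..o
...oo.
..o.o.
[1] o...o.
..o...
..ooo.
ooo..o
.oo.o.
..o...
[2] .o.o..
.oo.oo
o...oo
o....o
.....o
..o..o
[3] .o.o.o
.oo...
...o..
......
....oo
o.o.o.
[4] ...ooo
oo.oo.
..o...
....o.
...ooo
ooo...
[5] ......
oo....
.oo.oo
....oo
oooooo
ooo...
[6] ..o...
ooo..o
.oooo.
......
......
....o.
[7] o.oo.o
o...oo
...ooo
..oo..
......
......
[8] oo.o..
.oo...
o.o...
..oo..
......
......
[9] oo....
...o..
......
.ooo..
......
......
[10] ......
......
...o..
..o...
..o...
......
[11] ......
......
......
..oo..
......
......

0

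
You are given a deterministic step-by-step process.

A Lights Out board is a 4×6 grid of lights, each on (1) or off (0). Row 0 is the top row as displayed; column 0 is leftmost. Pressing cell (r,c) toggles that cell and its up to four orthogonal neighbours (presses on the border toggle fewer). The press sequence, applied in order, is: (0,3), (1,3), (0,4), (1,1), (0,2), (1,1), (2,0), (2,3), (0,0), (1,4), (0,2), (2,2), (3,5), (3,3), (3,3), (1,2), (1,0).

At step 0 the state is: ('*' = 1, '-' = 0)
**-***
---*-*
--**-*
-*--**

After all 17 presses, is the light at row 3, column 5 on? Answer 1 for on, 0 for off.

k=0  **-***
---*-*
--**-*
-*--**
k=1  ***--*
-----*
--**-*
-*--**
k=2  ****-*
--****
--*--*
-*--**
k=3  ***-*-
--**-*
--*--*
-*--**
k=4  *-*-*-
**-*-*
-**--*
-*--**
k=5  **-**-
****-*
-**--*
-*--**
k=6  *--**-
---*-*
--*--*
-*--**
k=7  *--**-
*--*-*
***--*
**--**
k=8  *--**-
*----*
**-***
**-***
k=9  -*-**-
-----*
**-***
**-***
k=10  -*-*--
---**-
**-*-*
**-***
k=11  --*---
--***-
**-*-*
**-***
k=12  --*---
---**-
*-*--*
******
k=13  --*---
---**-
*-*---
****--
k=14  --*---
---**-
*-**--
**--*-
k=15  --*---
---**-
*-*---
****--
k=16  ------
-**-*-
*-----
****--
k=17  *-----
*-*-*-
------
****--

0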